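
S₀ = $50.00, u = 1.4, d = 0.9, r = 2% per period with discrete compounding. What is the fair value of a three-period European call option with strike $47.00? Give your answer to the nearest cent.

$10.07

Risk-neutral probability p = (1 + 0.02 − 0.9)/(1.4 − 0.9) = 0.1200/0.5000 = 0.2400
Terminal stock prices: S_uuu = 137.2, S_uud = 88.2, S_udd = 56.7, S_ddd = 36.45
Terminal payoffs (S − K): max(90.2, 0) = 90.2, max(41.2, 0) = 41.2, max(9.7, 0) = 9.7, max(-10.55, 0) = 0
Node uu (S = 98): V_uu = 1/1.02·[0.2400·90.2000 + 0.7600·41.2000] = 51.9216
Node ud (S = 63): V_ud = 1/1.02·[0.2400·41.2000 + 0.7600·9.7000] = 16.9216
Node dd (S = 40.5): V_dd = 1/1.02·[0.2400·9.7000 + 0.7600·0.0000] = 2.2824
Node u (S = 70): V_u = 1/1.02·[0.2400·51.9216 + 0.7600·16.9216] = 24.8251
Node d (S = 45): V_d = 1/1.02·[0.2400·16.9216 + 0.7600·2.2824] = 5.6821
Node 0 (S = 50): V_0 = 1/1.02·[0.2400·24.8251 + 0.7600·5.6821] = 10.0749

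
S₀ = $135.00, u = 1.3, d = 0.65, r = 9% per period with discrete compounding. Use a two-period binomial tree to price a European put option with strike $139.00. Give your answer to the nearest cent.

$16.38

Risk-neutral probability p = (1 + 0.09 − 0.65)/(1.3 − 0.65) = 0.4400/0.6500 = 0.6769
Terminal stock prices: S_uu = 228.2, S_ud = 114.1, S_dd = 57.04
Terminal payoffs (K − S): max(-89.15, 0) = 0, max(24.92, 0) = 24.92, max(81.96, 0) = 81.96
Node u (S = 175.5): V_u = 1/1.09·[0.6769·0.0000 + 0.3231·24.9250] = 7.3878
Node d (S = 87.75): V_d = 1/1.09·[0.6769·24.9250 + 0.3231·81.9625] = 39.7729
Node 0 (S = 135): V_0 = 1/1.09·[0.6769·7.3878 + 0.3231·39.7729] = 16.3768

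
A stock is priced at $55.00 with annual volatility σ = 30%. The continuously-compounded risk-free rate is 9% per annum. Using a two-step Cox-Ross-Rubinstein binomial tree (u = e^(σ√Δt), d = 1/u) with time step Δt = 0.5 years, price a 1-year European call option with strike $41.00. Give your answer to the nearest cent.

$18.44

CRR parameters: u = e^(σ√Δt) = e^(0.3·√0.5) = 1.2363, d = 1/u = 0.8089
Per-period rate: rΔt = 0.09·0.5 = 0.045, so R = e^0.045 = 1.0460
Risk-neutral probability p = (e^0.045 − 0.8089)/(1.2363 − 0.8089) = 0.2372/0.4275 = 0.5548
Terminal stock prices: S_uu = 84.07, S_ud = 55, S_dd = 35.98
Terminal payoffs (S − K): max(43.07, 0) = 43.07, max(14, 0) = 14, max(-5.016, 0) = 0
Node u (S = 68): V_u = e^(−0.045)·[0.5548·43.0656 + 0.4452·14.0000] = 28.8012
Node d (S = 44.49): V_d = e^(−0.045)·[0.5548·14.0000 + 0.4452·0.0000] = 7.4260
Node 0 (S = 55): V_0 = e^(−0.045)·[0.5548·28.8012 + 0.4452·7.4260] = 18.4373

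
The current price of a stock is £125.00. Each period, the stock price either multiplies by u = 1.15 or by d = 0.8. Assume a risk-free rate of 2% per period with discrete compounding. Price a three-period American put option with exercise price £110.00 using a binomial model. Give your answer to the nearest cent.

Risk-neutral probability p = (1 + 0.02 − 0.8)/(1.15 − 0.8) = 0.2200/0.3500 = 0.6286
Terminal stock prices: S_uuu = 190.1, S_uud = 132.2, S_udd = 92, S_ddd = 64
Terminal payoffs (K − S): max(-80.11, 0) = 0, max(-22.25, 0) = 0, max(18, 0) = 18, max(46, 0) = 46
Node uu (S = 165.3): continuation = 1/1.02·[0.6286·0.0000 + 0.3714·0.0000] = 0.0000; exercise value = 0.0000 ≤ continuation, so V_uu = 0.0000
Node ud (S = 115): continuation = 1/1.02·[0.6286·0.0000 + 0.3714·18.0000] = 6.5546; exercise value = 0.0000 ≤ continuation, so V_ud = 6.5546
Node dd (S = 80): continuation = 1/1.02·[0.6286·18.0000 + 0.3714·46.0000] = 27.8431; exercise value = 30.0000 > continuation, so V_dd = 30.0000 (exercise)
Node u (S = 143.8): continuation = 1/1.02·[0.6286·0.0000 + 0.3714·6.5546] = 2.3868; exercise value = 0.0000 ≤ continuation, so V_u = 2.3868
Node d (S = 100): continuation = 1/1.02·[0.6286·6.5546 + 0.3714·30.0000] = 14.9636; exercise value = 10.0000 ≤ continuation, so V_d = 14.9636
Node 0 (S = 125): continuation = 1/1.02·[0.6286·2.3868 + 0.3714·14.9636] = 6.9198; exercise value = 0.0000 ≤ continuation, so V_0 = 6.9198

£6.92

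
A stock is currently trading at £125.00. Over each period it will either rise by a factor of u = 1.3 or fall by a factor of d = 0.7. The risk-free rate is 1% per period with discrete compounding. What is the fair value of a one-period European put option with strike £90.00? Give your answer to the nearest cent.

£1.20

Risk-neutral probability p = (1 + 0.01 − 0.7)/(1.3 − 0.7) = 0.3100/0.6000 = 0.5167
Terminal stock prices: S_u = 162.5, S_d = 87.5
Terminal payoffs (K − S): max(-72.5, 0) = 0, max(2.5, 0) = 2.5
Node 0 (S = 125): V_0 = 1/1.01·[0.5167·0.0000 + 0.4833·2.5000] = 1.1964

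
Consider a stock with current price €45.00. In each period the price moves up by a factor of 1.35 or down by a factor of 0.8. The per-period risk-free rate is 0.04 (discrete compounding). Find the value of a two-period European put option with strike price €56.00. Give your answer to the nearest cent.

€11.35

Risk-neutral probability p = (1 + 0.04 − 0.8)/(1.35 − 0.8) = 0.2400/0.5500 = 0.4364
Terminal stock prices: S_uu = 82.01, S_ud = 48.6, S_dd = 28.8
Terminal payoffs (K − S): max(-26.01, 0) = 0, max(7.4, 0) = 7.4, max(27.2, 0) = 27.2
Node u (S = 60.75): V_u = 1/1.04·[0.4364·0.0000 + 0.5636·7.4000] = 4.0105
Node d (S = 36): V_d = 1/1.04·[0.4364·7.4000 + 0.5636·27.2000] = 17.8462
Node 0 (S = 45): V_0 = 1/1.04·[0.4364·4.0105 + 0.5636·17.8462] = 11.3546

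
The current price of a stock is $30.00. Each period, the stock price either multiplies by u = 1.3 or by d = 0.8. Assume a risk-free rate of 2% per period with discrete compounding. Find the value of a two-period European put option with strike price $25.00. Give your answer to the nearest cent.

$1.75

Risk-neutral probability p = (1 + 0.02 − 0.8)/(1.3 − 0.8) = 0.2200/0.5000 = 0.4400
Terminal stock prices: S_uu = 50.7, S_ud = 31.2, S_dd = 19.2
Terminal payoffs (K − S): max(-25.7, 0) = 0, max(-6.2, 0) = 0, max(5.8, 0) = 5.8
Node u (S = 39): V_u = 1/1.02·[0.4400·0.0000 + 0.5600·0.0000] = 0.0000
Node d (S = 24): V_d = 1/1.02·[0.4400·0.0000 + 0.5600·5.8000] = 3.1843
Node 0 (S = 30): V_0 = 1/1.02·[0.4400·0.0000 + 0.5600·3.1843] = 1.7483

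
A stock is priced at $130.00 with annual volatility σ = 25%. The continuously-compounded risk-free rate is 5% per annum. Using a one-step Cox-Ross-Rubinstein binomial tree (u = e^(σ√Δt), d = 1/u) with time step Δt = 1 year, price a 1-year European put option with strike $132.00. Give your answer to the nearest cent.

$13.48

CRR parameters: u = e^(σ√Δt) = e^(0.25·√1) = 1.2840, d = 1/u = 0.7788
Per-period rate: rΔt = 0.05·1 = 0.05, so R = e^0.05 = 1.0513
Risk-neutral probability p = (e^0.05 − 0.7788)/(1.2840 − 0.7788) = 0.2725/0.5052 = 0.5393
Terminal stock prices: S_u = 166.9, S_d = 101.2
Terminal payoffs (K − S): max(-34.92, 0) = 0, max(30.76, 0) = 30.76
Node 0 (S = 130): V_0 = e^(−0.05)·[0.5393·0.0000 + 0.4607·30.7559] = 13.4780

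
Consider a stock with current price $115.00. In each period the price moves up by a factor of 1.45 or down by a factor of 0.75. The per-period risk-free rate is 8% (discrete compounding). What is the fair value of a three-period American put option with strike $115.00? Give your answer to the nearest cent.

$16.49

Risk-neutral probability p = (1 + 0.08 − 0.75)/(1.45 − 0.75) = 0.3300/0.7000 = 0.4714
Terminal stock prices: S_uuu = 350.6, S_uud = 181.3, S_udd = 93.8, S_ddd = 48.52
Terminal payoffs (K − S): max(-235.6, 0) = 0, max(-66.34, 0) = 0, max(21.2, 0) = 21.2, max(66.48, 0) = 66.48
Node uu (S = 241.8): continuation = 1/1.08·[0.4714·0.0000 + 0.5286·0.0000] = 0.0000; exercise value = 0.0000 ≤ continuation, so V_uu = 0.0000
Node ud (S = 125.1): continuation = 1/1.08·[0.4714·0.0000 + 0.5286·21.2031] = 10.3772; exercise value = 0.0000 ≤ continuation, so V_ud = 10.3772
Node dd (S = 64.69): continuation = 1/1.08·[0.4714·21.2031 + 0.5286·66.4844] = 41.7940; exercise value = 50.3125 > continuation, so V_dd = 50.3125 (exercise)
Node u (S = 166.8): continuation = 1/1.08·[0.4714·0.0000 + 0.5286·10.3772] = 5.0788; exercise value = 0.0000 ≤ continuation, so V_u = 5.0788
Node d (S = 86.25): continuation = 1/1.08·[0.4714·10.3772 + 0.5286·50.3125] = 29.1536; exercise value = 28.7500 ≤ continuation, so V_d = 29.1536
Node 0 (S = 115): continuation = 1/1.08·[0.4714·5.0788 + 0.5286·29.1536] = 16.4852; exercise value = 0.0000 ≤ continuation, so V_0 = 16.4852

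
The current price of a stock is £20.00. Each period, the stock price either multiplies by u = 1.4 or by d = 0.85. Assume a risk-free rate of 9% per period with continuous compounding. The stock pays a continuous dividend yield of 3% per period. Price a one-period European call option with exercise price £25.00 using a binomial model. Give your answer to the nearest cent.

Per-period risk-free factor R = e^0.09 = 1.0942; dividend-adjusted growth = e^(0.09−0.03) = 1.0618.
Risk-neutral probability p = (1.0618 − 0.85)/(1.4 − 0.85) = 0.2118/0.5500 = 0.3852
Terminal stock prices: S_u = 28, S_d = 17
Terminal payoffs (S − K): max(3, 0) = 3, max(-8, 0) = 0
Node 0 (S = 20): V_0 = e^(−0.09)·[0.3852·3.0000 + 0.6148·0.0000] = 1.0560

£1.06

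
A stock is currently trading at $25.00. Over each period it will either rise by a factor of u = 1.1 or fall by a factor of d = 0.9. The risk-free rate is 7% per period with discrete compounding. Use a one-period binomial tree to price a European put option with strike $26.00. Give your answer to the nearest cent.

$0.49

Risk-neutral probability p = (1 + 0.07 − 0.9)/(1.1 − 0.9) = 0.1700/0.2000 = 0.8500
Terminal stock prices: S_u = 27.5, S_d = 22.5
Terminal payoffs (K − S): max(-1.5, 0) = 0, max(3.5, 0) = 3.5
Node 0 (S = 25): V_0 = 1/1.07·[0.8500·0.0000 + 0.1500·3.5000] = 0.4907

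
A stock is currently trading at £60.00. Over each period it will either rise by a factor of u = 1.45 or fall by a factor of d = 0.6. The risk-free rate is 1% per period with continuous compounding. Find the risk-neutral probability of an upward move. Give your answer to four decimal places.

Risk-neutral probability p = (e^0.01 − 0.6)/(1.45 − 0.6) = 0.4101/0.8500 = 0.4824

p = 0.4824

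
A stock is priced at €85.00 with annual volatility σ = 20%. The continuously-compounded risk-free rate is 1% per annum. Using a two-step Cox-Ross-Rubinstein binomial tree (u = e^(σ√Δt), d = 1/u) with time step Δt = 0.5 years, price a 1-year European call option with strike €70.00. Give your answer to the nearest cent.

€17.27

CRR parameters: u = e^(σ√Δt) = e^(0.2·√0.5) = 1.1519, d = 1/u = 0.8681
Per-period rate: rΔt = 0.01·0.5 = 0.005, so R = e^0.005 = 1.0050
Risk-neutral probability p = (e^0.005 − 0.8681)/(1.1519 − 0.8681) = 0.1369/0.2838 = 0.4824
Terminal stock prices: S_uu = 112.8, S_ud = 85, S_dd = 64.06
Terminal payoffs (S − K): max(42.79, 0) = 42.79, max(15, 0) = 15, max(-5.941, 0) = 0
Node u (S = 97.91): V_u = e^(−0.005)·[0.4824·42.7862 + 0.5176·15.0000] = 28.2615
Node d (S = 73.79): V_d = e^(−0.005)·[0.4824·15.0000 + 0.5176·0.0000] = 7.1994
Node 0 (S = 85): V_0 = e^(−0.005)·[0.4824·28.2615 + 0.5176·7.1994] = 17.2725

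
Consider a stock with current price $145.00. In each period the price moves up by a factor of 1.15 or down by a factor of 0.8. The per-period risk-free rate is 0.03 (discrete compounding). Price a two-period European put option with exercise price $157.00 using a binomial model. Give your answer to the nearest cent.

Risk-neutral probability p = (1 + 0.03 − 0.8)/(1.15 − 0.8) = 0.2300/0.3500 = 0.6571
Terminal stock prices: S_uu = 191.8, S_ud = 133.4, S_dd = 92.8
Terminal payoffs (K − S): max(-34.76, 0) = 0, max(23.6, 0) = 23.6, max(64.2, 0) = 64.2
Node u (S = 166.8): V_u = 1/1.03·[0.6571·0.0000 + 0.3429·23.6000] = 7.8558
Node d (S = 116): V_d = 1/1.03·[0.6571·23.6000 + 0.3429·64.2000] = 36.4272
Node 0 (S = 145): V_0 = 1/1.03·[0.6571·7.8558 + 0.3429·36.4272] = 17.1375

$17.14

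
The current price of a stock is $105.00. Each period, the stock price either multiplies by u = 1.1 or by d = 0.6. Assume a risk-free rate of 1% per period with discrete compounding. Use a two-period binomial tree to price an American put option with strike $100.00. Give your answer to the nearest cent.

Risk-neutral probability p = (1 + 0.01 − 0.6)/(1.1 − 0.6) = 0.4100/0.5000 = 0.8200
Terminal stock prices: S_uu = 127.1, S_ud = 69.3, S_dd = 37.8
Terminal payoffs (K − S): max(-27.05, 0) = 0, max(30.7, 0) = 30.7, max(62.2, 0) = 62.2
Node u (S = 115.5): continuation = 1/1.01·[0.8200·0.0000 + 0.1800·30.7000] = 5.4713; exercise value = 0.0000 ≤ continuation, so V_u = 5.4713
Node d (S = 63): continuation = 1/1.01·[0.8200·30.7000 + 0.1800·62.2000] = 36.0099; exercise value = 37.0000 > continuation, so V_d = 37.0000 (exercise)
Node 0 (S = 105): continuation = 1/1.01·[0.8200·5.4713 + 0.1800·37.0000] = 11.0361; exercise value = 0.0000 ≤ continuation, so V_0 = 11.0361

$11.04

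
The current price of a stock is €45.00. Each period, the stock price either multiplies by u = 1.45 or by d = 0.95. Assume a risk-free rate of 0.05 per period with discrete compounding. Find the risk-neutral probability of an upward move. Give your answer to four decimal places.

p = 0.2000

Risk-neutral probability p = (1 + 0.05 − 0.95)/(1.45 − 0.95) = 0.1000/0.5000 = 0.2000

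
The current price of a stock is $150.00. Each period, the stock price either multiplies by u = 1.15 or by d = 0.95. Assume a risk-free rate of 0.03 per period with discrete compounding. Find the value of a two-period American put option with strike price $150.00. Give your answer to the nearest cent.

Risk-neutral probability p = (1 + 0.03 − 0.95)/(1.15 − 0.95) = 0.0800/0.2000 = 0.4000
Terminal stock prices: S_uu = 198.4, S_ud = 163.9, S_dd = 135.4
Terminal payoffs (K − S): max(-48.37, 0) = 0, max(-13.88, 0) = 0, max(14.62, 0) = 14.62
Node u (S = 172.5): continuation = 1/1.03·[0.4000·0.0000 + 0.6000·0.0000] = 0.0000; exercise value = 0.0000 ≤ continuation, so V_u = 0.0000
Node d (S = 142.5): continuation = 1/1.03·[0.4000·0.0000 + 0.6000·14.6250] = 8.5194; exercise value = 7.5000 ≤ continuation, so V_d = 8.5194
Node 0 (S = 150): continuation = 1/1.03·[0.4000·0.0000 + 0.6000·8.5194] = 4.9628; exercise value = 0.0000 ≤ continuation, so V_0 = 4.9628

$4.96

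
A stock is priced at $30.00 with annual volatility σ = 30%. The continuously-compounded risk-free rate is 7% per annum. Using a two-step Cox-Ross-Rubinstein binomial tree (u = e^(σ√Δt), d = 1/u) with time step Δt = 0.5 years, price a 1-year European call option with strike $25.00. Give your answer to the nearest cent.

$7.79

CRR parameters: u = e^(σ√Δt) = e^(0.3·√0.5) = 1.2363, d = 1/u = 0.8089
Per-period rate: rΔt = 0.07·0.5 = 0.035, so R = e^0.035 = 1.0356
Risk-neutral probability p = (e^0.035 − 0.8089)/(1.2363 − 0.8089) = 0.2268/0.4275 = 0.5305
Terminal stock prices: S_uu = 45.85, S_ud = 30, S_dd = 19.63
Terminal payoffs (S − K): max(20.85, 0) = 20.85, max(5, 0) = 5, max(-5.372, 0) = 0
Node u (S = 37.09): V_u = e^(−0.035)·[0.5305·20.8540 + 0.4695·5.0000] = 12.9492
Node d (S = 24.27): V_d = e^(−0.035)·[0.5305·5.0000 + 0.4695·0.0000] = 2.5612
Node 0 (S = 30): V_0 = e^(−0.035)·[0.5305·12.9492 + 0.4695·2.5612] = 7.7944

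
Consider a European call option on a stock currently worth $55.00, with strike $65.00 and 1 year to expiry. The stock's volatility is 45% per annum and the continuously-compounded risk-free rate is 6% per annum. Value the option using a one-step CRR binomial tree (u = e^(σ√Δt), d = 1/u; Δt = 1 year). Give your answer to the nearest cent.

$9.12

CRR parameters: u = e^(σ√Δt) = e^(0.45·√1) = 1.5683, d = 1/u = 0.6376
Per-period rate: rΔt = 0.06·1 = 0.06, so R = e^0.06 = 1.0618
Risk-neutral probability p = (e^0.06 − 0.6376)/(1.5683 − 0.6376) = 0.4242/0.9307 = 0.4558
Terminal stock prices: S_u = 86.26, S_d = 35.07
Terminal payoffs (S − K): max(21.26, 0) = 21.26, max(-29.93, 0) = 0
Node 0 (S = 55): V_0 = e^(−0.06)·[0.4558·21.2572 + 0.5442·0.0000] = 9.1248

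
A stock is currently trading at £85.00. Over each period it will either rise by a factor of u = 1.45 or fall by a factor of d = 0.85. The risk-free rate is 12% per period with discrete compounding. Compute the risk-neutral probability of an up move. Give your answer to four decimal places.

p = 0.4500

Risk-neutral probability p = (1 + 0.12 − 0.85)/(1.45 − 0.85) = 0.2700/0.6000 = 0.4500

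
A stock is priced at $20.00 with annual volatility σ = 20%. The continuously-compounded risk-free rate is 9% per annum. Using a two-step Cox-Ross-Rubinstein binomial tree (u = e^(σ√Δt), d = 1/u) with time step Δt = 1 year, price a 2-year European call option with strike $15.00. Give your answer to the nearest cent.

$7.60

CRR parameters: u = e^(σ√Δt) = e^(0.2·√1) = 1.2214, d = 1/u = 0.8187
Per-period rate: rΔt = 0.09·1 = 0.09, so R = e^0.09 = 1.0942
Risk-neutral probability p = (e^0.09 − 0.8187)/(1.2214 − 0.8187) = 0.2754/0.4027 = 0.6840
Terminal stock prices: S_uu = 29.84, S_ud = 20, S_dd = 13.41
Terminal payoffs (S − K): max(14.84, 0) = 14.84, max(5, 0) = 5, max(-1.594, 0) = 0
Node u (S = 24.43): V_u = e^(−0.09)·[0.6840·14.8365 + 0.3160·5.0000] = 10.7191
Node d (S = 16.37): V_d = e^(−0.09)·[0.6840·5.0000 + 0.3160·0.0000] = 3.1258
Node 0 (S = 20): V_0 = e^(−0.09)·[0.6840·10.7191 + 0.3160·3.1258] = 7.6038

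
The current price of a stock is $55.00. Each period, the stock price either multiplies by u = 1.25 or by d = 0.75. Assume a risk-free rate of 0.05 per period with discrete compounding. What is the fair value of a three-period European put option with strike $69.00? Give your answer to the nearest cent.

$11.77

Risk-neutral probability p = (1 + 0.05 − 0.75)/(1.25 − 0.75) = 0.3000/0.5000 = 0.6000
Terminal stock prices: S_uuu = 107.4, S_uud = 64.45, S_udd = 38.67, S_ddd = 23.2
Terminal payoffs (K − S): max(-38.42, 0) = 0, max(4.547, 0) = 4.547, max(30.33, 0) = 30.33, max(45.8, 0) = 45.8
Node uu (S = 85.94): V_uu = 1/1.05·[0.6000·0.0000 + 0.4000·4.5469] = 1.7321
Node ud (S = 51.56): V_ud = 1/1.05·[0.6000·4.5469 + 0.4000·30.3281] = 14.1518
Node dd (S = 30.94): V_dd = 1/1.05·[0.6000·30.3281 + 0.4000·45.7969] = 34.7768
Node u (S = 68.75): V_u = 1/1.05·[0.6000·1.7321 + 0.4000·14.1518] = 6.3810
Node d (S = 41.25): V_d = 1/1.05·[0.6000·14.1518 + 0.4000·34.7768] = 21.3350
Node 0 (S = 55): V_0 = 1/1.05·[0.6000·6.3810 + 0.4000·21.3350] = 11.7739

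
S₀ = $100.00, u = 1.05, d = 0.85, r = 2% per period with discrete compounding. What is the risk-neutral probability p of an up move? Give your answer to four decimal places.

p = 0.8500

Risk-neutral probability p = (1 + 0.02 − 0.85)/(1.05 − 0.85) = 0.1700/0.2000 = 0.8500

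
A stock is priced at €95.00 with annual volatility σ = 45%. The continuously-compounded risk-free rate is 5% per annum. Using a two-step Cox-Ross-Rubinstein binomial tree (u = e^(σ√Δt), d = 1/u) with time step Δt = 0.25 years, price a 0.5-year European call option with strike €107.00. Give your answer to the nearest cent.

€9.11

CRR parameters: u = e^(σ√Δt) = e^(0.45·√0.25) = 1.2523, d = 1/u = 0.7985
Per-period rate: rΔt = 0.05·0.25 = 0.0125, so R = e^0.0125 = 1.0126
Risk-neutral probability p = (e^0.0125 − 0.7985)/(1.2523 − 0.7985) = 0.2141/0.4538 = 0.4717
Terminal stock prices: S_uu = 149, S_ud = 95, S_dd = 60.57
Terminal payoffs (S − K): max(41.99, 0) = 41.99, max(-12, 0) = 0, max(-46.43, 0) = 0
Node u (S = 119): V_u = e^(−0.0125)·[0.4717·41.9897 + 0.5283·0.0000] = 19.5606
Node d (S = 75.86): V_d = e^(−0.0125)·[0.4717·0.0000 + 0.5283·0.0000] = 0.0000
Node 0 (S = 95): V_0 = e^(−0.0125)·[0.4717·19.5606 + 0.5283·0.0000] = 9.1122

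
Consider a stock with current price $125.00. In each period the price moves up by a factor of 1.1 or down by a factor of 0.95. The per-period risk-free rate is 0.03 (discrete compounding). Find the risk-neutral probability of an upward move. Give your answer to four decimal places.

Risk-neutral probability p = (1 + 0.03 − 0.95)/(1.1 − 0.95) = 0.0800/0.1500 = 0.5333

p = 0.5333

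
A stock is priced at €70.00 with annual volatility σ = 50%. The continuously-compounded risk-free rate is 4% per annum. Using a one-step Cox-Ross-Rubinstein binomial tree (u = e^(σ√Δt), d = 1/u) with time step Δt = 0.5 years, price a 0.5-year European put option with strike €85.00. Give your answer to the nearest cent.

CRR parameters: u = e^(σ√Δt) = e^(0.5·√0.5) = 1.4241, d = 1/u = 0.7022
Per-period rate: rΔt = 0.04·0.5 = 0.02, so R = e^0.02 = 1.0202
Risk-neutral probability p = (e^0.02 − 0.7022)/(1.4241 − 0.7022) = 0.3180/0.7219 = 0.4405
Terminal stock prices: S_u = 99.69, S_d = 49.15
Terminal payoffs (K − S): max(-14.69, 0) = 0, max(35.85, 0) = 35.85
Node 0 (S = 70): V_0 = e^(−0.02)·[0.4405·0.0000 + 0.5595·35.8468] = 19.6590

€19.66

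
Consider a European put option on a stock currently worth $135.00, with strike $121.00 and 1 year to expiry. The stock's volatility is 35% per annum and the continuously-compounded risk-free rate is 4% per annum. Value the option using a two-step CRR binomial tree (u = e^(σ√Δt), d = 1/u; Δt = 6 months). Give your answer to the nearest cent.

CRR parameters: u = e^(σ√Δt) = e^(0.35·√0.5) = 1.2808, d = 1/u = 0.7808
Per-period rate: rΔt = 0.04·0.5 = 0.02, so R = e^0.02 = 1.0202
Risk-neutral probability p = (e^0.02 − 0.7808)/(1.2808 − 0.7808) = 0.2394/0.5000 = 0.4788
Terminal stock prices: S_uu = 221.5, S_ud = 135, S_dd = 82.29
Terminal payoffs (K − S): max(-100.5, 0) = 0, max(-14, 0) = 0, max(38.71, 0) = 38.71
Node u (S = 172.9): V_u = e^(−0.02)·[0.4788·0.0000 + 0.5212·0.0000] = 0.0000
Node d (S = 105.4): V_d = e^(−0.02)·[0.4788·0.0000 + 0.5212·38.7058] = 19.7725
Node 0 (S = 135): V_0 = e^(−0.02)·[0.4788·0.0000 + 0.5212·19.7725] = 10.1005

$10.10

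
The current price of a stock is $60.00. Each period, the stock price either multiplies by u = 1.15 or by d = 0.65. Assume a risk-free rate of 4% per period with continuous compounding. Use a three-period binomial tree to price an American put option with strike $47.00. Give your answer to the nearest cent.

$2.27

Risk-neutral probability p = (e^0.04 − 0.65)/(1.15 − 0.65) = 0.3908/0.5000 = 0.7816
Terminal stock prices: S_uuu = 91.25, S_uud = 51.58, S_udd = 29.15, S_ddd = 16.48
Terminal payoffs (K − S): max(-44.25, 0) = 0, max(-4.578, 0) = 0, max(17.85, 0) = 17.85, max(30.52, 0) = 30.52
Node uu (S = 79.35): continuation = e^(−0.04)·[0.7816·0.0000 + 0.2184·0.0000] = 0.0000; exercise value = 0.0000 ≤ continuation, so V_uu = 0.0000
Node ud (S = 44.85): continuation = e^(−0.04)·[0.7816·0.0000 + 0.2184·17.8475] = 3.7447; exercise value = 2.1500 ≤ continuation, so V_ud = 3.7447
Node dd (S = 25.35): continuation = e^(−0.04)·[0.7816·17.8475 + 0.2184·30.5225] = 19.8071; exercise value = 21.6500 > continuation, so V_dd = 21.6500 (exercise)
Node u (S = 69): continuation = e^(−0.04)·[0.7816·0.0000 + 0.2184·3.7447] = 0.7857; exercise value = 0.0000 ≤ continuation, so V_u = 0.7857
Node d (S = 39): continuation = e^(−0.04)·[0.7816·3.7447 + 0.2184·21.6500] = 7.3547; exercise value = 8.0000 > continuation, so V_d = 8.0000 (exercise)
Node 0 (S = 60): continuation = e^(−0.04)·[0.7816·0.7857 + 0.2184·8.0000] = 2.2686; exercise value = 0.0000 ≤ continuation, so V_0 = 2.2686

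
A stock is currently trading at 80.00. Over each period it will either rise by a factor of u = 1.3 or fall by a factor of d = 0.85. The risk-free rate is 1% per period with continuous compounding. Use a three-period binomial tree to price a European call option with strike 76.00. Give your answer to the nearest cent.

13.59

Risk-neutral probability p = (e^0.01 − 0.85)/(1.3 − 0.85) = 0.1601/0.4500 = 0.3557
Terminal stock prices: S_uuu = 175.8, S_uud = 114.9, S_udd = 75.14, S_ddd = 49.13
Terminal payoffs (S − K): max(99.76, 0) = 99.76, max(38.92, 0) = 38.92, max(-0.86, 0) = 0, max(-26.87, 0) = 0
Node uu (S = 135.2): V_uu = e^(−0.01)·[0.3557·99.7600 + 0.6443·38.9200] = 59.9562
Node ud (S = 88.4): V_ud = e^(−0.01)·[0.3557·38.9200 + 0.6443·0.0000] = 13.7048
Node dd (S = 57.8): V_dd = e^(−0.01)·[0.3557·0.0000 + 0.6443·0.0000] = 0.0000
Node u (S = 104): V_u = e^(−0.01)·[0.3557·59.9562 + 0.6443·13.7048] = 29.8549
Node d (S = 68): V_d = e^(−0.01)·[0.3557·13.7048 + 0.6443·0.0000] = 4.8259
Node 0 (S = 80): V_0 = e^(−0.01)·[0.3557·29.8549 + 0.6443·4.8259] = 13.5913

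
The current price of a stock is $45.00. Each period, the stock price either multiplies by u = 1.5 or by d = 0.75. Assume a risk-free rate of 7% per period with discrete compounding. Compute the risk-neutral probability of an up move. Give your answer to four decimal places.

Risk-neutral probability p = (1 + 0.07 − 0.75)/(1.5 − 0.75) = 0.3200/0.7500 = 0.4267

p = 0.4267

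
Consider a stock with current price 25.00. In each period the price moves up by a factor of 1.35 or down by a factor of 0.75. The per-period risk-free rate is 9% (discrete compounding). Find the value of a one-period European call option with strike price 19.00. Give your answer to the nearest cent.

Risk-neutral probability p = (1 + 0.09 − 0.75)/(1.35 − 0.75) = 0.3400/0.6000 = 0.5667
Terminal stock prices: S_u = 33.75, S_d = 18.75
Terminal payoffs (S − K): max(14.75, 0) = 14.75, max(-0.25, 0) = 0
Node 0 (S = 25): V_0 = 1/1.09·[0.5667·14.7500 + 0.4333·0.0000] = 7.6682

7.67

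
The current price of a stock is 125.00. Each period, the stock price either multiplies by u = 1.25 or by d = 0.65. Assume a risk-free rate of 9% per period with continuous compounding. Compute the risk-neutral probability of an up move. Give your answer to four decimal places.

Risk-neutral probability p = (e^0.09 − 0.65)/(1.25 − 0.65) = 0.4442/0.6000 = 0.7403

p = 0.7403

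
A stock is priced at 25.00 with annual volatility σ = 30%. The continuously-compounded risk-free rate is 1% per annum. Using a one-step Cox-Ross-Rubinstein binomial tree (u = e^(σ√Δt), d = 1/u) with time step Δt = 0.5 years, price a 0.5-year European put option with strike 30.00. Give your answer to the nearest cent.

CRR parameters: u = e^(σ√Δt) = e^(0.3·√0.5) = 1.2363, d = 1/u = 0.8089
Per-period rate: rΔt = 0.01·0.5 = 0.005, so R = e^0.005 = 1.0050
Risk-neutral probability p = (e^0.005 − 0.8089)/(1.2363 − 0.8089) = 0.1962/0.4275 = 0.4589
Terminal stock prices: S_u = 30.91, S_d = 20.22
Terminal payoffs (K − S): max(-0.9078, 0) = 0, max(9.779, 0) = 9.779
Node 0 (S = 25): V_0 = e^(−0.005)·[0.4589·0.0000 + 0.5411·9.7786] = 5.2649

5.26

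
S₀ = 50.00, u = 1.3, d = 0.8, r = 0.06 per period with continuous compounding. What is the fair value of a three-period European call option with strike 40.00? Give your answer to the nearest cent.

Risk-neutral probability p = (e^0.06 − 0.8)/(1.3 − 0.8) = 0.2618/0.5000 = 0.5237
Terminal stock prices: S_uuu = 109.9, S_uud = 67.6, S_udd = 41.6, S_ddd = 25.6
Terminal payoffs (S − K): max(69.85, 0) = 69.85, max(27.6, 0) = 27.6, max(1.6, 0) = 1.6, max(-14.4, 0) = 0
Node uu (S = 84.5): V_uu = e^(−0.06)·[0.5237·69.8500 + 0.4763·27.6000] = 46.8294
Node ud (S = 52): V_ud = e^(−0.06)·[0.5237·27.6000 + 0.4763·1.6000] = 14.3294
Node dd (S = 32): V_dd = e^(−0.06)·[0.5237·1.6000 + 0.4763·0.0000] = 0.7891
Node u (S = 65): V_u = e^(−0.06)·[0.5237·46.8294 + 0.4763·14.3294] = 29.5232
Node d (S = 40): V_d = e^(−0.06)·[0.5237·14.3294 + 0.4763·0.7891] = 7.4209
Node 0 (S = 50): V_0 = e^(−0.06)·[0.5237·29.5232 + 0.4763·7.4209] = 17.8891

17.89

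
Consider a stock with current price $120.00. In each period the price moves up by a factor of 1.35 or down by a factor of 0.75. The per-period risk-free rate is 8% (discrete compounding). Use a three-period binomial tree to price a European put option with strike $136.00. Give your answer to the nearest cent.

Risk-neutral probability p = (1 + 0.08 − 0.75)/(1.35 − 0.75) = 0.3300/0.6000 = 0.5500
Terminal stock prices: S_uuu = 295.2, S_uud = 164, S_udd = 91.12, S_ddd = 50.62
Terminal payoffs (K − S): max(-159.2, 0) = 0, max(-28.03, 0) = 0, max(44.88, 0) = 44.88, max(85.38, 0) = 85.38
Node uu (S = 218.7): V_uu = 1/1.08·[0.5500·0.0000 + 0.4500·0.0000] = 0.0000
Node ud (S = 121.5): V_ud = 1/1.08·[0.5500·0.0000 + 0.4500·44.8750] = 18.6979
Node dd (S = 67.5): V_dd = 1/1.08·[0.5500·44.8750 + 0.4500·85.3750] = 58.4259
Node u (S = 162): V_u = 1/1.08·[0.5500·0.0000 + 0.4500·18.6979] = 7.7908
Node d (S = 90): V_d = 1/1.08·[0.5500·18.6979 + 0.4500·58.4259] = 33.8662
Node 0 (S = 120): V_0 = 1/1.08·[0.5500·7.7908 + 0.4500·33.8662] = 18.0785

$18.08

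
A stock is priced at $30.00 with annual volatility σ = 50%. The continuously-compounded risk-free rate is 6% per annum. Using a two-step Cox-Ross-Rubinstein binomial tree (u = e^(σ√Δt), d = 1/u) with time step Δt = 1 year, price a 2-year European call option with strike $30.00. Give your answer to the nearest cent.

CRR parameters: u = e^(σ√Δt) = e^(0.5·√1) = 1.6487, d = 1/u = 0.6065
Per-period rate: rΔt = 0.06·1 = 0.06, so R = e^0.06 = 1.0618
Risk-neutral probability p = (e^0.06 − 0.6065)/(1.6487 − 0.6065) = 0.4553/1.0422 = 0.4369
Terminal stock prices: S_uu = 81.55, S_ud = 30, S_dd = 11.04
Terminal payoffs (S − K): max(51.55, 0) = 51.55, max(0, 0) = 0, max(-18.96, 0) = 0
Node u (S = 49.46): V_u = e^(−0.06)·[0.4369·51.5485 + 0.5631·0.0000] = 21.2087
Node d (S = 18.2): V_d = e^(−0.06)·[0.4369·0.0000 + 0.5631·0.0000] = 0.0000
Node 0 (S = 30): V_0 = e^(−0.06)·[0.4369·21.2087 + 0.5631·0.0000] = 8.7259

$8.73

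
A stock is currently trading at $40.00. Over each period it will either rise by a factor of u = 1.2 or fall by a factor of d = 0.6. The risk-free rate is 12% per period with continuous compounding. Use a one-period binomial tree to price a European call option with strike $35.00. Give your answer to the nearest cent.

$10.14

Risk-neutral probability p = (e^0.12 − 0.6)/(1.2 − 0.6) = 0.5275/0.6000 = 0.8792
Terminal stock prices: S_u = 48, S_d = 24
Terminal payoffs (S − K): max(13, 0) = 13, max(-11, 0) = 0
Node 0 (S = 40): V_0 = e^(−0.12)·[0.8792·13.0000 + 0.1208·0.0000] = 10.1367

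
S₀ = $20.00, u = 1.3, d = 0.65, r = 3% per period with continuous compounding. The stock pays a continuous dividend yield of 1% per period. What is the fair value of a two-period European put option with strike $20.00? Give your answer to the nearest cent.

$3.45

Per-period risk-free factor R = e^0.03 = 1.0305; dividend-adjusted growth = e^(0.03−0.01) = 1.0202.
Risk-neutral probability p = (1.0202 − 0.65)/(1.3 − 0.65) = 0.3702/0.6500 = 0.5695
Terminal stock prices: S_uu = 33.8, S_ud = 16.9, S_dd = 8.45
Terminal payoffs (K − S): max(-13.8, 0) = 0, max(3.1, 0) = 3.1, max(11.55, 0) = 11.55
Node u (S = 26): V_u = e^(−0.03)·[0.5695·0.0000 + 0.4305·3.1000] = 1.2950
Node d (S = 13): V_d = e^(−0.03)·[0.5695·3.1000 + 0.4305·11.5500] = 6.5383
Node 0 (S = 20): V_0 = e^(−0.03)·[0.5695·1.2950 + 0.4305·6.5383] = 3.4470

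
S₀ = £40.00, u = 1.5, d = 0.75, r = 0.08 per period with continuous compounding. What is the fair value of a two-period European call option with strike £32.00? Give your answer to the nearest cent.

Risk-neutral probability p = (e^0.08 − 0.75)/(1.5 − 0.75) = 0.3333/0.7500 = 0.4444
Terminal stock prices: S_uu = 90, S_ud = 45, S_dd = 22.5
Terminal payoffs (S − K): max(58, 0) = 58, max(13, 0) = 13, max(-9.5, 0) = 0
Node u (S = 60): V_u = e^(−0.08)·[0.4444·58.0000 + 0.5556·13.0000] = 30.4603
Node d (S = 30): V_d = e^(−0.08)·[0.4444·13.0000 + 0.5556·0.0000] = 5.3328
Node 0 (S = 40): V_0 = e^(−0.08)·[0.4444·30.4603 + 0.5556·5.3328] = 15.2305

£15.23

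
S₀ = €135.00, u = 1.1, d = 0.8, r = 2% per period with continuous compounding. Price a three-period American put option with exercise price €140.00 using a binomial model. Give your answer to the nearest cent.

Risk-neutral probability p = (e^0.02 − 0.8)/(1.1 − 0.8) = 0.2202/0.3000 = 0.7340
Terminal stock prices: S_uuu = 179.7, S_uud = 130.7, S_udd = 95.04, S_ddd = 69.12
Terminal payoffs (K − S): max(-39.69, 0) = 0, max(9.32, 0) = 9.32, max(44.96, 0) = 44.96, max(70.88, 0) = 70.88
Node uu (S = 163.4): continuation = e^(−0.02)·[0.7340·0.0000 + 0.2660·9.3200] = 2.4300; exercise value = 0.0000 ≤ continuation, so V_uu = 2.4300
Node ud (S = 118.8): continuation = e^(−0.02)·[0.7340·9.3200 + 0.2660·44.9600] = 18.4278; exercise value = 21.2000 > continuation, so V_ud = 21.2000 (exercise)
Node dd (S = 86.4): continuation = e^(−0.02)·[0.7340·44.9600 + 0.2660·70.8800] = 50.8278; exercise value = 53.6000 > continuation, so V_dd = 53.6000 (exercise)
Node u (S = 148.5): continuation = e^(−0.02)·[0.7340·2.4300 + 0.2660·21.2000] = 7.2757; exercise value = 0.0000 ≤ continuation, so V_u = 7.2757
Node d (S = 108): continuation = e^(−0.02)·[0.7340·21.2000 + 0.2660·53.6000] = 29.2278; exercise value = 32.0000 > continuation, so V_d = 32.0000 (exercise)
Node 0 (S = 135): continuation = e^(−0.02)·[0.7340·7.2757 + 0.2660·32.0000] = 13.5780; exercise value = 5.0000 ≤ continuation, so V_0 = 13.5780

€13.58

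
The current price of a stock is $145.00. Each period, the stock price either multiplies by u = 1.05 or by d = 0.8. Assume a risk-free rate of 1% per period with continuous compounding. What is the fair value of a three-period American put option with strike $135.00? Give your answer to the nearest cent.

$5.52

Risk-neutral probability p = (e^0.01 − 0.8)/(1.05 − 0.8) = 0.2101/0.2500 = 0.8402
Terminal stock prices: S_uuu = 167.9, S_uud = 127.9, S_udd = 97.44, S_ddd = 74.24
Terminal payoffs (K − S): max(-32.86, 0) = 0, max(7.11, 0) = 7.11, max(37.56, 0) = 37.56, max(60.76, 0) = 60.76
Node uu (S = 159.9): continuation = e^(−0.01)·[0.8402·0.0000 + 0.1598·7.1100] = 1.1249; exercise value = 0.0000 ≤ continuation, so V_uu = 1.1249
Node ud (S = 121.8): continuation = e^(−0.01)·[0.8402·7.1100 + 0.1598·37.5600] = 11.8567; exercise value = 13.2000 > continuation, so V_ud = 13.2000 (exercise)
Node dd (S = 92.8): continuation = e^(−0.01)·[0.8402·37.5600 + 0.1598·60.7600] = 40.8567; exercise value = 42.2000 > continuation, so V_dd = 42.2000 (exercise)
Node u (S = 152.2): continuation = e^(−0.01)·[0.8402·1.1249 + 0.1598·13.2000] = 3.0241; exercise value = 0.0000 ≤ continuation, so V_u = 3.0241
Node d (S = 116): continuation = e^(−0.01)·[0.8402·13.2000 + 0.1598·42.2000] = 17.6567; exercise value = 19.0000 > continuation, so V_d = 19.0000 (exercise)
Node 0 (S = 145): continuation = e^(−0.01)·[0.8402·3.0241 + 0.1598·19.0000] = 5.5215; exercise value = 0.0000 ≤ continuation, so V_0 = 5.5215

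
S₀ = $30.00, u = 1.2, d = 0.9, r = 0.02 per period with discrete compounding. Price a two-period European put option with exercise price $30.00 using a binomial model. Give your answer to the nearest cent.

$1.97

Risk-neutral probability p = (1 + 0.02 − 0.9)/(1.2 − 0.9) = 0.1200/0.3000 = 0.4000
Terminal stock prices: S_uu = 43.2, S_ud = 32.4, S_dd = 24.3
Terminal payoffs (K − S): max(-13.2, 0) = 0, max(-2.4, 0) = 0, max(5.7, 0) = 5.7
Node u (S = 36): V_u = 1/1.02·[0.4000·0.0000 + 0.6000·0.0000] = 0.0000
Node d (S = 27): V_d = 1/1.02·[0.4000·0.0000 + 0.6000·5.7000] = 3.3529
Node 0 (S = 30): V_0 = 1/1.02·[0.4000·0.0000 + 0.6000·3.3529] = 1.9723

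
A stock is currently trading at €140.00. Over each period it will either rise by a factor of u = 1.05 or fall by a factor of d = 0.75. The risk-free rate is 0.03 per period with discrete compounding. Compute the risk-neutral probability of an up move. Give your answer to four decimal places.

p = 0.9333

Risk-neutral probability p = (1 + 0.03 − 0.75)/(1.05 − 0.75) = 0.2800/0.3000 = 0.9333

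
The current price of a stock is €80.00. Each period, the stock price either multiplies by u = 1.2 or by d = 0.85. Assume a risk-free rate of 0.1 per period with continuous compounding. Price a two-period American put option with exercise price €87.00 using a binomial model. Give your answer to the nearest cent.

Risk-neutral probability p = (e^0.1 − 0.85)/(1.2 − 0.85) = 0.2552/0.3500 = 0.7291
Terminal stock prices: S_uu = 115.2, S_ud = 81.6, S_dd = 57.8
Terminal payoffs (K − S): max(-28.2, 0) = 0, max(5.4, 0) = 5.4, max(29.2, 0) = 29.2
Node u (S = 96): continuation = e^(−0.1)·[0.7291·0.0000 + 0.2709·5.4000] = 1.3238; exercise value = 0.0000 ≤ continuation, so V_u = 1.3238
Node d (S = 68): continuation = e^(−0.1)·[0.7291·5.4000 + 0.2709·29.2000] = 10.7209; exercise value = 19.0000 > continuation, so V_d = 19.0000 (exercise)
Node 0 (S = 80): continuation = e^(−0.1)·[0.7291·1.3238 + 0.2709·19.0000] = 5.5313; exercise value = 7.0000 > continuation, so V_0 = 7.0000 (exercise)

€7.00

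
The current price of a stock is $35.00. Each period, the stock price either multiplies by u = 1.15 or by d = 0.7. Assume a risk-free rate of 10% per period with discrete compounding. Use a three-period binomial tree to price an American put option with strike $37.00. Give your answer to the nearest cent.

$2.29

Risk-neutral probability p = (1 + 0.1 − 0.7)/(1.15 − 0.7) = 0.4000/0.4500 = 0.8889
Terminal stock prices: S_uuu = 53.23, S_uud = 32.4, S_udd = 19.72, S_ddd = 12
Terminal payoffs (K − S): max(-16.23, 0) = 0, max(4.599, 0) = 4.599, max(17.28, 0) = 17.28, max(25, 0) = 25
Node uu (S = 46.29): continuation = 1/1.1·[0.8889·0.0000 + 0.1111·4.5988] = 0.4645; exercise value = 0.0000 ≤ continuation, so V_uu = 0.4645
Node ud (S = 28.17): continuation = 1/1.1·[0.8889·4.5988 + 0.1111·17.2775] = 5.4614; exercise value = 8.8250 > continuation, so V_ud = 8.8250 (exercise)
Node dd (S = 17.15): continuation = 1/1.1·[0.8889·17.2775 + 0.1111·24.9950] = 16.4864; exercise value = 19.8500 > continuation, so V_dd = 19.8500 (exercise)
Node u (S = 40.25): continuation = 1/1.1·[0.8889·0.4645 + 0.1111·8.8250] = 1.2668; exercise value = 0.0000 ≤ continuation, so V_u = 1.2668
Node d (S = 24.5): continuation = 1/1.1·[0.8889·8.8250 + 0.1111·19.8500] = 9.1364; exercise value = 12.5000 > continuation, so V_d = 12.5000 (exercise)
Node 0 (S = 35): continuation = 1/1.1·[0.8889·1.2668 + 0.1111·12.5000] = 2.2863; exercise value = 2.0000 ≤ continuation, so V_0 = 2.2863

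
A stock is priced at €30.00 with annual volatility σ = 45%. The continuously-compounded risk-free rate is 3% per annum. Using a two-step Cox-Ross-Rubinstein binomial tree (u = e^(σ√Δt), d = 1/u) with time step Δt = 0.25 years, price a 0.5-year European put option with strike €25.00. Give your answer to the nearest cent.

CRR parameters: u = e^(σ√Δt) = e^(0.45·√0.25) = 1.2523, d = 1/u = 0.7985
Per-period rate: rΔt = 0.03·0.25 = 0.0075, so R = e^0.0075 = 1.0075
Risk-neutral probability p = (e^0.0075 − 0.7985)/(1.2523 − 0.7985) = 0.2090/0.4538 = 0.4606
Terminal stock prices: S_uu = 47.05, S_ud = 30, S_dd = 19.13
Terminal payoffs (K − S): max(-22.05, 0) = 0, max(-5, 0) = 0, max(5.871, 0) = 5.871
Node u (S = 37.57): V_u = e^(−0.0075)·[0.4606·0.0000 + 0.5394·0.0000] = 0.0000
Node d (S = 23.96): V_d = e^(−0.0075)·[0.4606·0.0000 + 0.5394·5.8712] = 3.1434
Node 0 (S = 30): V_0 = e^(−0.0075)·[0.4606·0.0000 + 0.5394·3.1434] = 1.6829

€1.68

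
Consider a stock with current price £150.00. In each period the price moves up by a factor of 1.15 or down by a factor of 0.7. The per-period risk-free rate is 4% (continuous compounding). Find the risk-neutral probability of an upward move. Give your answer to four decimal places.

p = 0.7574

Risk-neutral probability p = (e^0.04 − 0.7)/(1.15 − 0.7) = 0.3408/0.4500 = 0.7574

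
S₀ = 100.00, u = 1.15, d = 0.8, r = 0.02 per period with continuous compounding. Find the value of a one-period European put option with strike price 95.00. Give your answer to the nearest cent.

Risk-neutral probability p = (e^0.02 − 0.8)/(1.15 − 0.8) = 0.2202/0.3500 = 0.6291
Terminal stock prices: S_u = 115, S_d = 80
Terminal payoffs (K − S): max(-20, 0) = 0, max(15, 0) = 15
Node 0 (S = 100): V_0 = e^(−0.02)·[0.6291·0.0000 + 0.3709·15.0000] = 5.4526

5.45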